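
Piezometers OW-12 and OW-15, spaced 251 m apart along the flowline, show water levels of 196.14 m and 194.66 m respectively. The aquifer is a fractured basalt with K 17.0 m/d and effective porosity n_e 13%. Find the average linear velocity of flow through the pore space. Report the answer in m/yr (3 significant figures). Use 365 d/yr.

281 m/yr

Hydraulic gradient i = (196.14 − 194.66) / 251 = 1.48 / 251 = 0.005896
Darcy flux q = K·i = 17.0 × 0.005896 = 0.1002 m/d
v_s = q/n_e = 0.1002/0.13 = 0.7711 m/d
   = 0.7711 × 365 = 281 m/yr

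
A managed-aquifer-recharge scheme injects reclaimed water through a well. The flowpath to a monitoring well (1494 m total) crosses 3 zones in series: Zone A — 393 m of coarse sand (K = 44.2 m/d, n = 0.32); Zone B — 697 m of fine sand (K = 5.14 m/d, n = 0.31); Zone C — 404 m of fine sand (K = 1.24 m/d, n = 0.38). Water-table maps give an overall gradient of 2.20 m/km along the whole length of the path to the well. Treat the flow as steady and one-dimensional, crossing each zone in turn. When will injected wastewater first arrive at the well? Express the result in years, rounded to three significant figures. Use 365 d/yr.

Continuity: the same q passes through each zone, so ΔH = q·Σ(L_j/K_j) — the zones act as resistances in series.
Σ(L/K) = 393/44.2 + 697/5.14 + 404/1.24 = 8.891 + 135.6 + 325.8 = 470.3 d
K_eq = L_total / Σ(L/K) = 1494 / 470.3 = 3.177 m/d
q = K_eq · i = 3.177 × 0.0022 = 0.006989 m/d (same in every zone)
Zone A: v = q/n = 0.006989/0.32 = 0.02184 m/d → t_A = 393/0.02184 = 17990 d
Zone B: v = q/n = 0.006989/0.31 = 0.02254 m/d → t_B = 697/0.02254 = 30920 d
Zone C: v = q/n = 0.006989/0.38 = 0.01839 m/d → t_C = 404/0.01839 = 21970 d
Total t = 17990 + 30920 + 21970 = 70880 d
   = 70880 / 365 = 194 yr

194 years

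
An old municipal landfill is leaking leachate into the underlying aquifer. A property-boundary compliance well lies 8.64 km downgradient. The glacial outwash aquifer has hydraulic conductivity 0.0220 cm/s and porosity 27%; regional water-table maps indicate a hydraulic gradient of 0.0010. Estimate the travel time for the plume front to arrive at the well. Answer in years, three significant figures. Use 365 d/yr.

K = 0.0220 cm/s × 864 = 19.01 m/d
Darcy flux q = K·i = 19.01 × 0.0010 = 0.01901 m/d
Seepage velocity v = q / n = 0.01901 / 0.27 = 0.07040 m/d
L = 8.64 km = 8640 m
t = L / v = 8640 / 0.07040 = 122700 d
   = 122700 / 365 = 336 yr

336 years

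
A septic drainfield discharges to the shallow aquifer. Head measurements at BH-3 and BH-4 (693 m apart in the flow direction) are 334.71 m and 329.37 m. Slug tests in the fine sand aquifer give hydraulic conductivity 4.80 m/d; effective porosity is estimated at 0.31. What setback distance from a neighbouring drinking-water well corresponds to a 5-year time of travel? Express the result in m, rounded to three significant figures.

218 m

Hydraulic gradient i = (334.71 − 329.37) / 693 = 5.34 / 693 = 0.007706
Darcy flux q = K·i = 4.80 × 0.007706 = 0.03699 m/d
Average linear velocity = 0.03699 / 0.31 = 0.1193 m/d
T = 5 yr × 365 = 1825 d
L = v × T = 0.1193 × 1825 = 217.7 m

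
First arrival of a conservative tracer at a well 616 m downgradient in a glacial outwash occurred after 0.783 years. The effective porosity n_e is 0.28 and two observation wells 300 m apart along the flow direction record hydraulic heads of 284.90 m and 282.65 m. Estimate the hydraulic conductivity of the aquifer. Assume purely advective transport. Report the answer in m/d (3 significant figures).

Hydraulic gradient i = (284.90 − 282.65) / 300 = 2.25 / 300 = 0.007500
t = 0.783 years = 285.8 d
v = L / t = 616 / 285.8 = 2.155 m/d
K = v · n / i = 2.155 × 0.28 / 0.007500 = 80.5 m/d

80.5 m/d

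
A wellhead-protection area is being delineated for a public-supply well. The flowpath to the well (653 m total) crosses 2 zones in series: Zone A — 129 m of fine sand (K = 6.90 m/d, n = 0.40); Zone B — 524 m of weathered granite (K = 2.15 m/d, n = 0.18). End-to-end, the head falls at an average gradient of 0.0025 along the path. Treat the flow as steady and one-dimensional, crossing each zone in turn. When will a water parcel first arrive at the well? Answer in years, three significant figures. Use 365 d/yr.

For zones in series the flux q is common to all zones; the equivalent conductivity is the harmonic (thickness-weighted) mean, K_eq = L_total / Σ(L_j/K_j).
Σ(L/K) = 129/6.90 + 524/2.15 = 18.70 + 243.7 = 262.4 d
K_eq = L_total / Σ(L/K) = 653 / 262.4 = 2.488 m/d
q = K_eq · i = 2.488 × 0.0025 = 0.006221 m/d (same in every zone)
Zone A: v = q/n = 0.006221/0.40 = 0.01555 m/d → t_A = 129/0.01555 = 8294 d
Zone B: v = q/n = 0.006221/0.18 = 0.03456 m/d → t_B = 524/0.03456 = 15160 d
Total t = 8294 + 15160 = 23460 d
   = 23460 / 365 = 64.3 yr

64.3 years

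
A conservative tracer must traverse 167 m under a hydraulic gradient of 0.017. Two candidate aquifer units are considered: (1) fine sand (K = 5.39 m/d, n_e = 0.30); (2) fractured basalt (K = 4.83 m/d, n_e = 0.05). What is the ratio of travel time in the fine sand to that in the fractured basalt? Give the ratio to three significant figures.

5.38

Unit 1 (fine sand): v = 5.39×0.017/0.30 = 0.3054 m/d, t = 167/0.3054 = 546.8 d
Unit 2 (fractured basalt): v = 4.83×0.017/0.05 = 1.642 m/d, t = 167/1.642 = 101.7 d
t(fine sand) / t(fractured basalt) = 546.8/101.7 = 5.38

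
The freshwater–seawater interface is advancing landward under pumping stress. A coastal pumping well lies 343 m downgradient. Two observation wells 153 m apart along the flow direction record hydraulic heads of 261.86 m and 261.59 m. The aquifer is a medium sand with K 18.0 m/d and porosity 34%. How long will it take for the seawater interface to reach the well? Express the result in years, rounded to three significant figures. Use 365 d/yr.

10.1 years

Hydraulic gradient i = (261.86 − 261.59) / 153 = 0.27 / 153 = 0.001765
Specific discharge q = 18.0 × 0.001765 = 0.03176 m/d
v_s = q/n_e = 0.03176/0.34 = 0.09343 m/d
t = L / v = 343 / 0.09343 = 3671 d
   = 3671 / 365 = 10.1 yr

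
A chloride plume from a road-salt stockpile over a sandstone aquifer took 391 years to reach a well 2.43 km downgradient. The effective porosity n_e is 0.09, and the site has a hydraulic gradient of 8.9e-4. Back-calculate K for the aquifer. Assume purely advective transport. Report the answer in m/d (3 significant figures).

1.72 m/d

t = 391 years = 142700 d
L = 2.43 km = 2430 m
v = L / t = 2430 / 142700 = 0.01703 m/d
K = v · n / i = 0.01703 × 0.09 / 8.9e-4 = 1.72 m/d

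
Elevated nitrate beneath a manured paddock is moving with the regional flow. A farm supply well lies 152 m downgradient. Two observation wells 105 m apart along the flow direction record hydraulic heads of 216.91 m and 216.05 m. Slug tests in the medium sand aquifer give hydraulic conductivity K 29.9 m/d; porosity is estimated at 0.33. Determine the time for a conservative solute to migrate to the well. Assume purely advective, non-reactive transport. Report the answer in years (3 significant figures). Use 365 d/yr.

0.561 years

Hydraulic gradient i = (216.91 − 216.05) / 105 = 0.86 / 105 = 0.008190
Darcy flux q = K·i = 29.9 × 0.008190 = 0.2449 m/d
Average linear velocity = 0.2449 / 0.33 = 0.7421 m/d
t = L / v = 152 / 0.7421 = 204.8 d
   = 204.8 / 365 = 0.561 yr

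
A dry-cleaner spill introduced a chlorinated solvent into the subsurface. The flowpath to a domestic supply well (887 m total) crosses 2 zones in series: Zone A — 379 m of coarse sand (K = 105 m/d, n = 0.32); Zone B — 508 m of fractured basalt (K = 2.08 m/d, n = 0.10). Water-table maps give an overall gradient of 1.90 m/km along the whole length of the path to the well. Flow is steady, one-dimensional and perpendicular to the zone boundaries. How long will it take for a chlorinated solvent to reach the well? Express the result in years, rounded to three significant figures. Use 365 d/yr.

69.3 years

Steady 1-D flow in series ⇒ the Darcy flux q is identical in every zone and the zone head losses add (resistances L/K in series).
Σ(L/K) = 379/105 + 508/2.08 = 3.610 + 244.2 = 247.8 d
K_eq = L_total / Σ(L/K) = 887 / 247.8 = 3.579 m/d
q = K_eq · i = 3.579 × 0.0019 = 0.006800 m/d (same in every zone)
Zone A: v = q/n = 0.006800/0.32 = 0.02125 m/d → t_A = 379/0.02125 = 17840 d
Zone B: v = q/n = 0.006800/0.10 = 0.06800 m/d → t_B = 508/0.06800 = 7471 d
Total t = 17840 + 7471 = 25310 d
   = 25310 / 365 = 69.3 yr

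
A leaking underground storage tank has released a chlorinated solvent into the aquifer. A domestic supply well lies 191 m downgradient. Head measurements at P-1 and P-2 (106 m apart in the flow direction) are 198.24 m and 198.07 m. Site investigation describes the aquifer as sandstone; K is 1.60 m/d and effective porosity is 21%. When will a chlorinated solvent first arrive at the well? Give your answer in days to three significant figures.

Hydraulic gradient i = (198.24 − 198.07) / 106 = 0.17 / 106 = 0.001604
Darcy flux q = K·i = 1.60 × 0.001604 = 0.002566 m/d
v = Ki/n = 1.60·0.001604/0.21 = 0.01222 m/d
t = L / v = 191 / 0.01222 = 15630 d

15600 days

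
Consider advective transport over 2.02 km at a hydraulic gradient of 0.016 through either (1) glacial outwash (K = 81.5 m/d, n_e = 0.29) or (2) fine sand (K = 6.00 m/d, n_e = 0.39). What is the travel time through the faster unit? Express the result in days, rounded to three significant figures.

449 days

Unit 1 (glacial outwash): v = 81.5×0.016/0.29 = 4.497 m/d, t = 2020/4.497 = 449.2 d
Unit 2 (fine sand): v = 6.00×0.016/0.39 = 0.2462 m/d, t = 2020/0.2462 = 8206 d
Faster unit: t = 449 d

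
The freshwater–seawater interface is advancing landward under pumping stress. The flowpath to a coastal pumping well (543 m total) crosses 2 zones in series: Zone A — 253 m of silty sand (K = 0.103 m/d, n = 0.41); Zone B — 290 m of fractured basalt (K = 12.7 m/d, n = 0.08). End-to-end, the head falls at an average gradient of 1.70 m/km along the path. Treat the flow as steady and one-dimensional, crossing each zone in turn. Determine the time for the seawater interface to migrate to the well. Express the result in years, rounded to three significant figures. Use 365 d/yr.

934 years

Continuity: the same q passes through each zone, so ΔH = q·Σ(L_j/K_j) — the zones act as resistances in series.
Σ(L/K) = 253/0.103 + 290/12.7 = 2456 + 22.83 = 2479 d
K_eq = L_total / Σ(L/K) = 543 / 2479 = 0.2190 m/d
q = K_eq · i = 0.2190 × 0.0017 = 3.723e-4 m/d (same in every zone)
Zone A: v = q/n = 3.723e-4/0.41 = 9.082e-4 m/d → t_A = 253/9.082e-4 = 278600 d
Zone B: v = q/n = 3.723e-4/0.08 = 0.004654 m/d → t_B = 290/0.004654 = 62310 d
Total t = 278600 + 62310 = 340900 d
   = 340900 / 365 = 934 yr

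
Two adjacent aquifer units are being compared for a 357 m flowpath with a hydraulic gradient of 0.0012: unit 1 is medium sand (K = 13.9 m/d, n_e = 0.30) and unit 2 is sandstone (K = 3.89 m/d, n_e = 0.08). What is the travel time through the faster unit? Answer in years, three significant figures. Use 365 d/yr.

Unit 1 (medium sand): v = 13.9×0.0012/0.30 = 0.05560 m/d, t = 357/0.05560 = 6421 d
Unit 2 (sandstone): v = 3.89×0.0012/0.08 = 0.05835 m/d, t = 357/0.05835 = 6118 d
Faster: 6118 d / 365 = 16.8 yr

16.8 years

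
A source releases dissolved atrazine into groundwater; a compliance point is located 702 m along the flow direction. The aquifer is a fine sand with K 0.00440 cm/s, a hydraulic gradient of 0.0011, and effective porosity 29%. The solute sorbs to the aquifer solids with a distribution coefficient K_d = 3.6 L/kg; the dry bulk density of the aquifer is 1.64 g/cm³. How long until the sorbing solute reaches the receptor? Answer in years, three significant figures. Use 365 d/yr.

2850 years

K = 0.00440 cm/s × 864 = 3.802 m/d
q = Ki = 3.802 × 0.0011 = 0.004182 m/d
Seepage velocity v = q / n = 0.004182 / 0.29 = 0.01442 m/d
Retardation R = 1 + ρ_b·K_d/n = 1 + 1.64×3.6/0.29 = 21.36
Contaminant velocity v_c = v/R = 0.01442/21.36 = 6.751e-4 m/d
t = L/v_c = 702/6.751e-4 = 1.040e6 d
   = 1.040e6/365 = 2850 yr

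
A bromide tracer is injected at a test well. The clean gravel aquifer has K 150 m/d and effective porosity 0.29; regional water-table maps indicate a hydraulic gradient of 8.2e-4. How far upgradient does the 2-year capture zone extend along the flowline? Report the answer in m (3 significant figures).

310 m

Darcy flux q = K·i = 150 × 8.2e-4 = 0.1230 m/d
Seepage velocity v = q / n = 0.1230 / 0.29 = 0.4241 m/d
T = 2 yr × 365 = 730 d
L = v × T = 0.4241 × 730 = 309.6 m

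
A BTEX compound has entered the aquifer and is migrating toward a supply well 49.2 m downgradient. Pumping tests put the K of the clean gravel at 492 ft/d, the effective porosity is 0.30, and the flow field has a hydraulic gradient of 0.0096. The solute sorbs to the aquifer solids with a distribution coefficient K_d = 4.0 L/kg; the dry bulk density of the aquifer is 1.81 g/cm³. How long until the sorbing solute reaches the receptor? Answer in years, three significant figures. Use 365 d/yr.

0.706 years

K = 492 ft/d × 0.3048 = 150.0 m/d
Darcy flux q = K·i = 150.0 × 0.0096 = 1.440 m/d
v_s = q/n_e = 1.440/0.30 = 4.799 m/d
Retardation R = 1 + ρ_b·K_d/n = 1 + 1.81×4.0/0.30 = 25.13
Contaminant velocity v_c = v/R = 4.799/25.13 = 0.1909 m/d
t = L/v_c = 49.2/0.1909 = 257.7 d
   = 257.7/365 = 0.706 yr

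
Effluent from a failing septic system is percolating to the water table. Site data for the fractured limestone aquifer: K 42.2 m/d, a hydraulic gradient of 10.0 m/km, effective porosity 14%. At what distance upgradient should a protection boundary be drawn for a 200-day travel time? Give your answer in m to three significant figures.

603 m

q = Ki = 42.2 × 0.010 = 0.4220 m/d
Average linear velocity = 0.4220 / 0.14 = 3.014 m/d
L = v × T = 3.014 × 200 = 602.9 m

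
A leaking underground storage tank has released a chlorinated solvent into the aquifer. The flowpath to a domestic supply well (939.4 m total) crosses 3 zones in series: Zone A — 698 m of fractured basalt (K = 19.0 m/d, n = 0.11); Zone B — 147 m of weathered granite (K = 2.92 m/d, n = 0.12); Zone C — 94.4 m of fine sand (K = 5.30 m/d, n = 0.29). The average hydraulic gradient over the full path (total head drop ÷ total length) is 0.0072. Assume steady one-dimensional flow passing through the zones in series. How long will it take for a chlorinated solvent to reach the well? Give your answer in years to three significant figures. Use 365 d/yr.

5.17 years

Continuity: the same q passes through each zone, so ΔH = q·Σ(L_j/K_j) — the zones act as resistances in series.
Σ(L/K) = 698/19.0 + 147/2.92 + 94.4/5.30 = 36.74 + 50.34 + 17.81 = 104.9 d
K_eq = L_total / Σ(L/K) = 939.4 / 104.9 = 8.956 m/d
q = K_eq · i = 8.956 × 0.0072 = 0.06448 m/d (same in every zone)
Zone A: v = q/n = 0.06448/0.11 = 0.5862 m/d → t_A = 698/0.5862 = 1191 d
Zone B: v = q/n = 0.06448/0.12 = 0.5374 m/d → t_B = 147/0.5374 = 273.6 d
Zone C: v = q/n = 0.06448/0.29 = 0.2224 m/d → t_C = 94.4/0.2224 = 424.5 d
Total t = 1191 + 273.6 + 424.5 = 1889 d
   = 1889 / 365 = 5.17 yr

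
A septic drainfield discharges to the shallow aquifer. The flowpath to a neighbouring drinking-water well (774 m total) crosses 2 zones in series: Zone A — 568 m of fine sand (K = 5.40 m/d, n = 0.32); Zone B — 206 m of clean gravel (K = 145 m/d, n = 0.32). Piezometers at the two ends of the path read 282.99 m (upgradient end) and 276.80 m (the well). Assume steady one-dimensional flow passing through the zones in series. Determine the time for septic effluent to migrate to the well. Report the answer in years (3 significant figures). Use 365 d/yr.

Total head drop ΔH = 282.99 − 276.80 = 6.19 m
Steady 1-D flow in series ⇒ the Darcy flux q is identical in every zone and the zone head losses add (resistances L/K in series).
Σ(L/K) = 568/5.40 + 206/145 = 105.2 + 1.421 = 106.6 d
q = ΔH / Σ(L/K) = 6.19 / 106.6 = 0.05806 m/d (same in every zone)
Zone A: v = q/n = 0.05806/0.32 = 0.1815 m/d → t_A = 568/0.1815 = 3130 d
Zone B: v = q/n = 0.05806/0.32 = 0.1815 m/d → t_B = 206/0.1815 = 1135 d
Total t = 3130 + 1135 = 4266 d
   = 4266 / 365 = 11.7 yr

11.7 years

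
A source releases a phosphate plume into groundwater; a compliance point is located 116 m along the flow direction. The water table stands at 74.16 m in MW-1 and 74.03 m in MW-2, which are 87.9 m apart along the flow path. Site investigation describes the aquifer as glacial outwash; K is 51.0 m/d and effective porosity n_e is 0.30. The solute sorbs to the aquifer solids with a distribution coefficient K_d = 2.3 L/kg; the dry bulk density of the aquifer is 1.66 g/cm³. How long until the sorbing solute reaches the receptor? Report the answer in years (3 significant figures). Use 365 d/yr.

17.4 years

Hydraulic gradient i = (74.16 − 74.03) / 87.9 = 0.13 / 87.9 = 0.001479
q = Ki = 51.0 × 0.001479 = 0.07543 m/d
Seepage velocity v = q / n = 0.07543 / 0.30 = 0.2514 m/d
Retardation R = 1 + ρ_b·K_d/n = 1 + 1.66×2.3/0.30 = 13.73
Contaminant velocity v_c = v/R = 0.2514/13.73 = 0.01832 m/d
t = L/v_c = 116/0.01832 = 6333 d
   = 6333/365 = 17.4 yr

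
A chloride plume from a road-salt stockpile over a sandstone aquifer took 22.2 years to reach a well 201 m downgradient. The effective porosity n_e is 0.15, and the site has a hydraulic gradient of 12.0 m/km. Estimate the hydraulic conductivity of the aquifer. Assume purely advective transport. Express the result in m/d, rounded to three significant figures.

0.310 m/d

t = 22.2 years = 8103 d
v = L / t = 201 / 8103 = 0.02481 m/d
K = v · n / i = 0.02481 × 0.15 / 0.012 = 0.310 m/d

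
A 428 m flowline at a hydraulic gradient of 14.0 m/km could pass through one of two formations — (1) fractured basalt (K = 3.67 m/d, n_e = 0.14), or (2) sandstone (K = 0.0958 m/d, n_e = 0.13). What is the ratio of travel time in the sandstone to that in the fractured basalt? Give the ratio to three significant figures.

Unit 1 (fractured basalt): v = 3.67×0.014/0.14 = 0.3670 m/d, t = 428/0.3670 = 1166 d
Unit 2 (sandstone): v = 0.0958×0.014/0.13 = 0.01032 m/d, t = 428/0.01032 = 41490 d
t(sandstone) / t(fractured basalt) = 41490/1166 = 35.6

35.6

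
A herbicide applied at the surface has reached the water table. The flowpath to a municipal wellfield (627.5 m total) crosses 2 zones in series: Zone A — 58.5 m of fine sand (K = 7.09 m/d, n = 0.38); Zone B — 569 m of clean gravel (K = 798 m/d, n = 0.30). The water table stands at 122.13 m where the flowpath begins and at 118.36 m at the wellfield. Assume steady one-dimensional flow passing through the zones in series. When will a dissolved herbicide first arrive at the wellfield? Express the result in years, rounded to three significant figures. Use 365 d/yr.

Total head drop ΔH = 122.13 − 118.36 = 3.77 m
Continuity: the same q passes through each zone, so ΔH = q·Σ(L_j/K_j) — the zones act as resistances in series.
Σ(L/K) = 58.5/7.09 + 569/798 = 8.251 + 0.7130 = 8.964 d
q = ΔH / Σ(L/K) = 3.77 / 8.964 = 0.4206 m/d (same in every zone)
Zone A: v = q/n = 0.4206/0.38 = 1.107 m/d → t_A = 58.5/1.107 = 52.86 d
Zone B: v = q/n = 0.4206/0.30 = 1.402 m/d → t_B = 569/1.402 = 405.9 d
Total t = 52.86 + 405.9 = 458.7 d
   = 458.7 / 365 = 1.26 yr

1.26 years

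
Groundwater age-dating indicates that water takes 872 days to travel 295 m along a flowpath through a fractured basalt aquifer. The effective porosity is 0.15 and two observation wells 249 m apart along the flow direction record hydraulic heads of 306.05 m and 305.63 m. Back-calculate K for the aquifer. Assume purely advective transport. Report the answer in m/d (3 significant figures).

Hydraulic gradient i = (306.05 − 305.63) / 249 = 0.42 / 249 = 0.001687
v = L / t = 295 / 872 = 0.3383 m/d
K = v · n / i = 0.3383 × 0.15 / 0.001687 = 30.1 m/d

30.1 m/d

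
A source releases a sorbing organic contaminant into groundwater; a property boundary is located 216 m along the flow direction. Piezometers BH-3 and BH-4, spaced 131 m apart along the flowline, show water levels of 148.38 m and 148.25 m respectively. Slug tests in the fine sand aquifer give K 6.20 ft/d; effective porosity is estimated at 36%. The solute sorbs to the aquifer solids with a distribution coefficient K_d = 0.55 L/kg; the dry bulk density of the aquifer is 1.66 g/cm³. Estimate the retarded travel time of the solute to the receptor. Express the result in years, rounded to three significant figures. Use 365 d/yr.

402 years

Hydraulic gradient i = (148.38 − 148.25) / 131 = 0.13 / 131 = 9.924e-4
K = 6.20 ft/d × 0.3048 = 1.890 m/d
Darcy flux q = K·i = 1.890 × 9.924e-4 = 0.001875 m/d
v_s = q/n_e = 0.001875/0.36 = 0.005209 m/d
Retardation R = 1 + ρ_b·K_d/n = 1 + 1.66×0.55/0.36 = 3.536
Contaminant velocity v_c = v/R = 0.005209/3.536 = 0.001473 m/d
t = L/v_c = 216/0.001473 = 146600 d
   = 146600/365 = 402 yr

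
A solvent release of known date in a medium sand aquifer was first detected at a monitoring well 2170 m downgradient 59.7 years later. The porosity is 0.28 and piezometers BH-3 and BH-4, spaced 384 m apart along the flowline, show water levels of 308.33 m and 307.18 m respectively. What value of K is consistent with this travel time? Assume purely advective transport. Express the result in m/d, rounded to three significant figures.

Hydraulic gradient i = (308.33 − 307.18) / 384 = 1.15 / 384 = 0.002995
t = 59.7 years = 21790 d
v = L / t = 2170 / 21790 = 0.09958 m/d
K = v · n / i = 0.09958 × 0.28 / 0.002995 = 9.31 m/d

9.31 m/d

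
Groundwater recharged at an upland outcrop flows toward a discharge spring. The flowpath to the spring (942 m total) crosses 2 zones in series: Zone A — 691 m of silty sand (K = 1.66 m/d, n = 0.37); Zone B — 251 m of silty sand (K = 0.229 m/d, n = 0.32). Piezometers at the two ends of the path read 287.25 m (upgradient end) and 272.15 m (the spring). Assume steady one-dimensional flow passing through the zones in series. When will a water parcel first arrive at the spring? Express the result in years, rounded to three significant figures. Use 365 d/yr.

92.2 years

Total head drop ΔH = 287.25 − 272.15 = 15.10 m
Continuity: the same q passes through each zone, so ΔH = q·Σ(L_j/K_j) — the zones act as resistances in series.
Σ(L/K) = 691/1.66 + 251/0.229 = 416.3 + 1096 = 1512 d
q = ΔH / Σ(L/K) = 15.10 / 1512 = 0.009985 m/d (same in every zone)
Zone A: v = q/n = 0.009985/0.37 = 0.02699 m/d → t_A = 691/0.02699 = 25610 d
Zone B: v = q/n = 0.009985/0.32 = 0.03120 m/d → t_B = 251/0.03120 = 8044 d
Total t = 25610 + 8044 = 33650 d
   = 33650 / 365 = 92.2 yr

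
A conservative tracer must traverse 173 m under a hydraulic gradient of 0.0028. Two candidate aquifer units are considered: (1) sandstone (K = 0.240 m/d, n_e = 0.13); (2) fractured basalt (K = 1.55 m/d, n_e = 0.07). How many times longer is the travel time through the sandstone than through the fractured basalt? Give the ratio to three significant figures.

Unit 1 (sandstone): v = 0.240×0.0028/0.13 = 0.005169 m/d, t = 173/0.005169 = 33470 d
Unit 2 (fractured basalt): v = 1.55×0.0028/0.07 = 0.06200 m/d, t = 173/0.06200 = 2790 d
t(sandstone) / t(fractured basalt) = 33470/2790 = 12.0

12.0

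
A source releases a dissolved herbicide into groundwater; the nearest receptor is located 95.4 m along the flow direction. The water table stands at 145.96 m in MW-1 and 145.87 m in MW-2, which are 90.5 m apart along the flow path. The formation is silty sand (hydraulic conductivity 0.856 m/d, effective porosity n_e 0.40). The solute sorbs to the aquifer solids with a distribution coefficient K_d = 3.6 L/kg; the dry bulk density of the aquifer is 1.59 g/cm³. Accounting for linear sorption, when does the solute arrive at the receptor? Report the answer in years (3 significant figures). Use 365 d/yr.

Hydraulic gradient i = (145.96 − 145.87) / 90.5 = 0.09 / 90.5 = 9.945e-4
Darcy flux q = K·i = 0.856 × 9.945e-4 = 8.513e-4 m/d
Average linear velocity = 8.513e-4 / 0.40 = 0.002128 m/d
Retardation R = 1 + ρ_b·K_d/n = 1 + 1.59×3.6/0.40 = 15.31
Contaminant velocity v_c = v/R = 0.002128/15.31 = 1.390e-4 m/d
t = L/v_c = 95.4/1.390e-4 = 686300 d
   = 686300/365 = 1880 yr

1880 years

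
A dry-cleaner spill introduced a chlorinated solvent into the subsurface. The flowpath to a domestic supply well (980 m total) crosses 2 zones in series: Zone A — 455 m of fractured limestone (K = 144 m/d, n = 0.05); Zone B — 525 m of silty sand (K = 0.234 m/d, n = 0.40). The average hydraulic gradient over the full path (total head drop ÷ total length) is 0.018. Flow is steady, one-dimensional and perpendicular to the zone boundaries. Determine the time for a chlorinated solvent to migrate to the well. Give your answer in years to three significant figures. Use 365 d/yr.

For zones in series the flux q is common to all zones; the equivalent conductivity is the harmonic (thickness-weighted) mean, K_eq = L_total / Σ(L_j/K_j).
Σ(L/K) = 455/144 + 525/0.234 = 3.160 + 2244 = 2247 d
K_eq = L_total / Σ(L/K) = 980 / 2247 = 0.4362 m/d
q = K_eq · i = 0.4362 × 0.018 = 0.007851 m/d (same in every zone)
Zone A: v = q/n = 0.007851/0.05 = 0.1570 m/d → t_A = 455/0.1570 = 2898 d
Zone B: v = q/n = 0.007851/0.40 = 0.01963 m/d → t_B = 525/0.01963 = 26750 d
Total t = 2898 + 26750 = 29640 d
   = 29640 / 365 = 81.2 yr

81.2 years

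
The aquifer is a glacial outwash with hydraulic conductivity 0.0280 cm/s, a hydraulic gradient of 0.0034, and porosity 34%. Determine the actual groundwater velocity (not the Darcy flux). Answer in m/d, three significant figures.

K = 0.0280 cm/s × 864 = 24.19 m/d
Specific discharge q = 24.19 × 0.0034 = 0.08225 m/d
Seepage velocity v = q / n = 0.08225 / 0.34 = 0.2419 m/d

0.242 m/d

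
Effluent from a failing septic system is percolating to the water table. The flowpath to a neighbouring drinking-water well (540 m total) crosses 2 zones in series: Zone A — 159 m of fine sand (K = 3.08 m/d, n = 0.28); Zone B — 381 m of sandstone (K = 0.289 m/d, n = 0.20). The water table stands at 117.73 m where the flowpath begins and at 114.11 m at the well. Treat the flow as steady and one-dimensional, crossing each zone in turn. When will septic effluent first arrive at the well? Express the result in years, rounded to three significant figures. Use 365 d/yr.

125 years

Total head drop ΔH = 117.73 − 114.11 = 3.62 m
Continuity: the same q passes through each zone, so ΔH = q·Σ(L_j/K_j) — the zones act as resistances in series.
Σ(L/K) = 159/3.08 + 381/0.289 = 51.62 + 1318 = 1370 d
q = ΔH / Σ(L/K) = 3.62 / 1370 = 0.002642 m/d (same in every zone)
Zone A: v = q/n = 0.002642/0.28 = 0.009437 m/d → t_A = 159/0.009437 = 16850 d
Zone B: v = q/n = 0.002642/0.20 = 0.01321 m/d → t_B = 381/0.01321 = 28840 d
Total t = 16850 + 28840 = 45690 d
   = 45690 / 365 = 125 yr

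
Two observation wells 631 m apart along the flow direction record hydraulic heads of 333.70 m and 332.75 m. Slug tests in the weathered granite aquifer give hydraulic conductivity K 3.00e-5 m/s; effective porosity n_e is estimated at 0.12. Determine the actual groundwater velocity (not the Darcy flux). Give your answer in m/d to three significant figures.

Hydraulic gradient i = (333.70 − 332.75) / 631 = 0.95 / 631 = 0.001506
K = 3.00e-5 m/s × 86400 s/d = 2.592 m/d
Darcy flux q = K·i = 2.592 × 0.001506 = 0.003902 m/d
v_s = q/n_e = 0.003902/0.12 = 0.03252 m/d

0.0325 m/d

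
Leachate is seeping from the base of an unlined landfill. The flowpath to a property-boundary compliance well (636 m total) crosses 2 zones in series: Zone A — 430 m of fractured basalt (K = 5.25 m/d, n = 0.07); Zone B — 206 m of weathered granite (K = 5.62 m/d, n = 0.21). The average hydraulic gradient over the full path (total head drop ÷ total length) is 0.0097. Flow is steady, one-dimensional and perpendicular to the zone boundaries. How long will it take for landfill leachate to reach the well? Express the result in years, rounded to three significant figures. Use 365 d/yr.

Continuity: the same q passes through each zone, so ΔH = q·Σ(L_j/K_j) — the zones act as resistances in series.
Σ(L/K) = 430/5.25 + 206/5.62 = 81.90 + 36.65 = 118.6 d
K_eq = L_total / Σ(L/K) = 636 / 118.6 = 5.364 m/d
q = K_eq · i = 5.364 × 0.0097 = 0.05203 m/d (same in every zone)
Zone A: v = q/n = 0.05203/0.07 = 0.7434 m/d → t_A = 430/0.7434 = 578.5 d
Zone B: v = q/n = 0.05203/0.21 = 0.2478 m/d → t_B = 206/0.2478 = 831.4 d
Total t = 578.5 + 831.4 = 1410 d
   = 1410 / 365 = 3.86 yr

3.86 years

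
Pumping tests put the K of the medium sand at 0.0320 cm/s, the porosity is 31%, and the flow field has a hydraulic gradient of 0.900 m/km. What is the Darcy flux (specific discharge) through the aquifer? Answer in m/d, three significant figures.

K = 0.0320 cm/s × 864 = 27.65 m/d
Specific discharge q = 27.65 × 9.0e-4 = 0.02488 m/d

0.0249 m/d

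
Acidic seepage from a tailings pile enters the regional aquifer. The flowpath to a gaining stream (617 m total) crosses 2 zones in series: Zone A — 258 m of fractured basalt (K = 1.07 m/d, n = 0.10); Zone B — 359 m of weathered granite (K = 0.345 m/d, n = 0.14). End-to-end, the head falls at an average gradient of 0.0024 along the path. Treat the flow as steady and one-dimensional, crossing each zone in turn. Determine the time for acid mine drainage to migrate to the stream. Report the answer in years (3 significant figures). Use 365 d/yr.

Continuity: the same q passes through each zone, so ΔH = q·Σ(L_j/K_j) — the zones act as resistances in series.
Σ(L/K) = 258/1.07 + 359/0.345 = 241.1 + 1041 = 1282 d
K_eq = L_total / Σ(L/K) = 617 / 1282 = 0.4814 m/d
q = K_eq · i = 0.4814 × 0.0024 = 0.001155 m/d (same in every zone)
Zone A: v = q/n = 0.001155/0.10 = 0.01155 m/d → t_A = 258/0.01155 = 22330 d
Zone B: v = q/n = 0.001155/0.14 = 0.008252 m/d → t_B = 359/0.008252 = 43500 d
Total t = 22330 + 43500 = 65830 d
   = 65830 / 365 = 180 yr

180 years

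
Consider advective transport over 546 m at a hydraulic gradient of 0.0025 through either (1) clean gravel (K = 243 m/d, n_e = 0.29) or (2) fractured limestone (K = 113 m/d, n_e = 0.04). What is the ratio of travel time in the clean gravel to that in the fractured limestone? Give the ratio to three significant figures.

Unit 1 (clean gravel): v = 243×0.0025/0.29 = 2.095 m/d, t = 546/2.095 = 260.6 d
Unit 2 (fractured limestone): v = 113×0.0025/0.04 = 7.063 m/d, t = 546/7.063 = 77.31 d
t(clean gravel) / t(fractured limestone) = 260.6/77.31 = 3.37

3.37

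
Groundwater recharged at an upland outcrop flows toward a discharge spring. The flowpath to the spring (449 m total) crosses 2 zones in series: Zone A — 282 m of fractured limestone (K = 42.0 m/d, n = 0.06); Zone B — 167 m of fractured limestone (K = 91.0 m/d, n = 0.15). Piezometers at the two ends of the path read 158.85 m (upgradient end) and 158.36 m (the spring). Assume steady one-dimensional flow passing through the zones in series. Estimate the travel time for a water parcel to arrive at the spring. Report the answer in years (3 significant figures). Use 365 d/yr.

2.01 years

Total head drop ΔH = 158.85 − 158.36 = 0.49 m
Continuity: the same q passes through each zone, so ΔH = q·Σ(L_j/K_j) — the zones act as resistances in series.
Σ(L/K) = 282/42.0 + 167/91.0 = 6.714 + 1.835 = 8.549 d
q = ΔH / Σ(L/K) = 0.49 / 8.549 = 0.05731 m/d (same in every zone)
Zone A: v = q/n = 0.05731/0.06 = 0.9552 m/d → t_A = 282/0.9552 = 295.2 d
Zone B: v = q/n = 0.05731/0.15 = 0.3821 m/d → t_B = 167/0.3821 = 437.1 d
Total t = 295.2 + 437.1 = 732.3 d
   = 732.3 / 365 = 2.01 yr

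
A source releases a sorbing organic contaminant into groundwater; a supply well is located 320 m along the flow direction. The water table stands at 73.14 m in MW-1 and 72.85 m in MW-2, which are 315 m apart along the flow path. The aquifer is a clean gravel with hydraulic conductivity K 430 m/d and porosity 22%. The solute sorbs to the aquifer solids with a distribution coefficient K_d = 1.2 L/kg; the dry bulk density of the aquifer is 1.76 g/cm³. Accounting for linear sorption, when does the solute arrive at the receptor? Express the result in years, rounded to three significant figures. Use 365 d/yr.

5.16 years

Hydraulic gradient i = (73.14 − 72.85) / 315 = 0.29 / 315 = 9.206e-4
q = Ki = 430 × 9.206e-4 = 0.3959 m/d
Average linear velocity = 0.3959 / 0.22 = 1.799 m/d
Retardation R = 1 + ρ_b·K_d/n = 1 + 1.76×1.2/0.22 = 10.60
Contaminant velocity v_c = v/R = 1.799/10.60 = 0.1698 m/d
t = L/v_c = 320/0.1698 = 1885 d
   = 1885/365 = 5.16 yr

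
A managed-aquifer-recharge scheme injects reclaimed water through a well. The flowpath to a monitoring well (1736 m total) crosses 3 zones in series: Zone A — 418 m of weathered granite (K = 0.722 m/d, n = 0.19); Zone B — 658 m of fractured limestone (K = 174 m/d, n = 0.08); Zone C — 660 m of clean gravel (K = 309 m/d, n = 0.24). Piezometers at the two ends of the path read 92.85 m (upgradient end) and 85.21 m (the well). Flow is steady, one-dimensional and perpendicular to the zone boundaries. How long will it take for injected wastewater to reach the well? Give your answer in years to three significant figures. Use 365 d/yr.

Total head drop ΔH = 92.85 − 85.21 = 7.64 m
Continuity: the same q passes through each zone, so ΔH = q·Σ(L_j/K_j) — the zones act as resistances in series.
Σ(L/K) = 418/0.722 + 658/174 + 660/309 = 578.9 + 3.782 + 2.136 = 584.9 d
q = ΔH / Σ(L/K) = 7.64 / 584.9 = 0.01306 m/d (same in every zone)
Zone A: v = q/n = 0.01306/0.19 = 0.06875 m/d → t_A = 418/0.06875 = 6080 d
Zone B: v = q/n = 0.01306/0.08 = 0.1633 m/d → t_B = 658/0.1633 = 4030 d
Zone C: v = q/n = 0.01306/0.24 = 0.05443 m/d → t_C = 660/0.05443 = 12130 d
Total t = 6080 + 4030 + 12130 = 22240 d
   = 22240 / 365 = 60.9 yr

60.9 years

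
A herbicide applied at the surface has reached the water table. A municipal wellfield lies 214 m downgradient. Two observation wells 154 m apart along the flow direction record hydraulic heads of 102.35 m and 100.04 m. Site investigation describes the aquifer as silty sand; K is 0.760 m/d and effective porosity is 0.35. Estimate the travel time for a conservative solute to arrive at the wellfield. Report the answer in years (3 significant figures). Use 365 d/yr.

Hydraulic gradient i = (102.35 − 100.04) / 154 = 2.31 / 154 = 0.01500
q = Ki = 0.760 × 0.01500 = 0.01140 m/d
Seepage velocity v = q / n = 0.01140 / 0.35 = 0.03257 m/d
t = L / v = 214 / 0.03257 = 6570 d
   = 6570 / 365 = 18.0 yr

18.0 years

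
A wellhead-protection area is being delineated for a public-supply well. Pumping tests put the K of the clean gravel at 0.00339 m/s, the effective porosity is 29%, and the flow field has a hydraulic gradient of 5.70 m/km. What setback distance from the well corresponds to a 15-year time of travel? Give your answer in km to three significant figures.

K = 0.00339 m/s × 86400 s/d = 292.9 m/d
q = Ki = 292.9 × 0.0057 = 1.670 m/d
Seepage velocity v = q / n = 1.670 / 0.29 = 5.757 m/d
T = 15 yr × 365 = 5475 d
L = v × T = 5.757 × 5475 = 31520 m
   = 31.5 km

31.5 km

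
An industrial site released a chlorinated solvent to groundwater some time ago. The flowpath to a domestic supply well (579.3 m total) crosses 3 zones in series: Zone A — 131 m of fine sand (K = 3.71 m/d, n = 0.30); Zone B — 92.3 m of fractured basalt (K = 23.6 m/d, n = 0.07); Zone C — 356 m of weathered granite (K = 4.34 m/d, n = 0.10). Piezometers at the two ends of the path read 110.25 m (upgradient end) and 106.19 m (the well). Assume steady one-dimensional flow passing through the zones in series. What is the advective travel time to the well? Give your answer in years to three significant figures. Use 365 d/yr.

Total head drop ΔH = 110.25 − 106.19 = 4.06 m
Steady 1-D flow in series ⇒ the Darcy flux q is identical in every zone and the zone head losses add (resistances L/K in series).
Σ(L/K) = 131/3.71 + 92.3/23.6 + 356/4.34 = 35.31 + 3.911 + 82.03 = 121.2 d
q = ΔH / Σ(L/K) = 4.06 / 121.2 = 0.03348 m/d (same in every zone)
Zone A: v = q/n = 0.03348/0.30 = 0.1116 m/d → t_A = 131/0.1116 = 1174 d
Zone B: v = q/n = 0.03348/0.07 = 0.4784 m/d → t_B = 92.3/0.4784 = 193.0 d
Zone C: v = q/n = 0.03348/0.10 = 0.3348 m/d → t_C = 356/0.3348 = 1063 d
Total t = 1174 + 193.0 + 1063 = 2430 d
   = 2430 / 365 = 6.66 yr

6.66 years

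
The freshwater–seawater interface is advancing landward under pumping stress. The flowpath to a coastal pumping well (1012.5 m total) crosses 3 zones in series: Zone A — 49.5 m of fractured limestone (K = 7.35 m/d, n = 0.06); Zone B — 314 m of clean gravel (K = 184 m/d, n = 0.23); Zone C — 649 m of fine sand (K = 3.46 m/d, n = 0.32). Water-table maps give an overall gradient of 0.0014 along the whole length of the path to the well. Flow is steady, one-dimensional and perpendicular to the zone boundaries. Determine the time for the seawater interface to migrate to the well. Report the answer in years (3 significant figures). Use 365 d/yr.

Steady 1-D flow in series ⇒ the Darcy flux q is identical in every zone and the zone head losses add (resistances L/K in series).
Σ(L/K) = 49.5/7.35 + 314/184 + 649/3.46 = 6.735 + 1.707 + 187.6 = 196.0 d
K_eq = L_total / Σ(L/K) = 1012.5 / 196.0 = 5.165 m/d
q = K_eq · i = 5.165 × 0.0014 = 0.007232 m/d (same in every zone)
Zone A: v = q/n = 0.007232/0.06 = 0.1205 m/d → t_A = 49.5/0.1205 = 410.7 d
Zone B: v = q/n = 0.007232/0.23 = 0.03144 m/d → t_B = 314/0.03144 = 9987 d
Zone C: v = q/n = 0.007232/0.32 = 0.02260 m/d → t_C = 649/0.02260 = 28720 d
Total t = 410.7 + 9987 + 28720 = 39120 d
   = 39120 / 365 = 107 yr

107 years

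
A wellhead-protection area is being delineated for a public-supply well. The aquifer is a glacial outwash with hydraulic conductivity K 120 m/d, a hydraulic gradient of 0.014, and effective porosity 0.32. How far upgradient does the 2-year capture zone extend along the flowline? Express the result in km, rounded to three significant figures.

3.83 km

q = Ki = 120 × 0.014 = 1.680 m/d
v = Ki/n = 120·0.014/0.32 = 5.250 m/d
T = 2 yr × 365 = 730 d
L = v × T = 5.250 × 730 = 3833 m
   = 3.83 km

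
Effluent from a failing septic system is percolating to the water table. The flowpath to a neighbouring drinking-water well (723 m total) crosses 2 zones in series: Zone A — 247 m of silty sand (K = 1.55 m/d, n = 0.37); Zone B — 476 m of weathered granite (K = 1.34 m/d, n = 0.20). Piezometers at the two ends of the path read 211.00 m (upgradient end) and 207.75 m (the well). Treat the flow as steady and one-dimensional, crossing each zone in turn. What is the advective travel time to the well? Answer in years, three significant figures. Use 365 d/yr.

Total head drop ΔH = 211.00 − 207.75 = 3.25 m
Steady 1-D flow in series ⇒ the Darcy flux q is identical in every zone and the zone head losses add (resistances L/K in series).
Σ(L/K) = 247/1.55 + 476/1.34 = 159.4 + 355.2 = 514.6 d
q = ΔH / Σ(L/K) = 3.25 / 514.6 = 0.006316 m/d (same in every zone)
Zone A: v = q/n = 0.006316/0.37 = 0.01707 m/d → t_A = 247/0.01707 = 14470 d
Zone B: v = q/n = 0.006316/0.20 = 0.03158 m/d → t_B = 476/0.03158 = 15070 d
Total t = 14470 + 15070 = 29540 d
   = 29540 / 365 = 80.9 yr

80.9 years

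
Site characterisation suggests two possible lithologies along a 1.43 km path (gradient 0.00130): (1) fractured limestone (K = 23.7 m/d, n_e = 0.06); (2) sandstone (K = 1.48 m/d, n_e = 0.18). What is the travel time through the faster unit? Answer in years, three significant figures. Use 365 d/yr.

Unit 1 (fractured limestone): v = 23.7×0.0013/0.06 = 0.5135 m/d, t = 1430/0.5135 = 2785 d
Unit 2 (sandstone): v = 1.48×0.0013/0.18 = 0.01069 m/d, t = 1430/0.01069 = 133800 d
Faster: 2785 d / 365 = 7.63 yr

7.63 years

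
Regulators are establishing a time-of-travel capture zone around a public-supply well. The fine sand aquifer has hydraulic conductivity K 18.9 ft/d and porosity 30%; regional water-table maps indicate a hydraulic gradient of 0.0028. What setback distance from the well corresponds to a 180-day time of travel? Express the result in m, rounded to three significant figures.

9.68 m

K = 18.9 ft/d × 0.3048 = 5.761 m/d
Darcy flux q = K·i = 5.761 × 0.0028 = 0.01613 m/d
v = Ki/n = 5.761·0.0028/0.30 = 0.05377 m/d
L = v × T = 0.05377 × 180 = 9.678 m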